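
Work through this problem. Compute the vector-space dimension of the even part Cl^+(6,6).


Even subalgebra dimension = 2^(n-1)
n = 6 + 6 = 12
2^(12 - 1) = 2^11 = 2048
Verification: sum of C(12,k) for even k = 1 + 66 + 495 + 924 + 495 + 66 + 1 = 2048
Result = 2048


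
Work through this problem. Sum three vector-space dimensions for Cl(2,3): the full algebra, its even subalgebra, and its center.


n = 2 + 3 = 5
Total dim = 2^5 = 32
Even subalgebra dim = 2^4 = 16
n is odd, so center dim = 2
Sum = 32 + 16 + 2 = 50


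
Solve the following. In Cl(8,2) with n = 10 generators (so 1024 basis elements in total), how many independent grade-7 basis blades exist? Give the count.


Number of grade-k basis blades in Cl(p,q) with n = p + q is C(n, k).
n = 8 + 2 = 10
C(10, 7) = 10! / (7! * 3!)
= 3628800 / (5040 * 6)
= 120


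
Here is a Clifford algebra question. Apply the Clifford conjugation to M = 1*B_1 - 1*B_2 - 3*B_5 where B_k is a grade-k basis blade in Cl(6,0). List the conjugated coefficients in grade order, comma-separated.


Clifford conjugate sign for grade k: (-1)^(k(k+1)/2)
Grade 1: (-1)^(1*2/2) = (-1)^1 = -1, coeff 1 -> -1
Grade 2: (-1)^(2*3/2) = (-1)^3 = -1, coeff -1 -> 1
Grade 5: (-1)^(5*6/2) = (-1)^15 = -1, coeff -3 -> 3
Conjugated coefficients: -1, 1, 3


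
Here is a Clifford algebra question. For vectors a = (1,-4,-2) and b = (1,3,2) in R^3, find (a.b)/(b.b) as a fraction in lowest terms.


Projection coefficient = (a . b) / (b . b)
a . b = 1*1 + (-4)*3 + (-2)*2
= 1 + (-12) + (-4) = -15
b . b = 1^2 + 3^2 + 2^2
= 1 + 9 + 4 = 14
Coefficient = -15/14
In lowest terms: -15/14


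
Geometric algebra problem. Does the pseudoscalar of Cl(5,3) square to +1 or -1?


The pseudoscalar I = e1...e_n (product of all n generators) of Cl(p,q) satisfies I^2 = (-1)^(q + n(n-1)/2).
p = 5, q = 3, n = p + q = 8
n(n-1)/2 = 8 * 7 / 2 = 28
Exponent = q + n(n-1)/2 = 3 + 28 = 31
I^2 = (-1)^31 = -1


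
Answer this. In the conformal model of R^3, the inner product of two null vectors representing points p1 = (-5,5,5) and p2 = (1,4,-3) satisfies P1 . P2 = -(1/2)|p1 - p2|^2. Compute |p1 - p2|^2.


p1 - p2 = (-6, 1, 8)
|p1 - p2|^2 = (-6)^2 + 1^2 + 8^2
= 36 + 1 + 64
= 101


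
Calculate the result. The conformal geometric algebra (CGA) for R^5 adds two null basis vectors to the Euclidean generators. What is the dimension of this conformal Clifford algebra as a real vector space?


The conformal model of R^5 uses Cl(6,1): the 5 Euclidean generators plus two extra orthogonal generators e+ (e+^2 = +1) and e- (e-^2 = -1), from which the null vectors e0, einf are built.
Number of generators m = 5 + 2 = 7.
dim Cl(p,q) = 2^m = 2^7 = 128


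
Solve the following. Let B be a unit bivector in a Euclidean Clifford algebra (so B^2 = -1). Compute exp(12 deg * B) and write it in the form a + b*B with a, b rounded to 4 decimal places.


For a unit bivector B with B^2 = -1, the exponential series gives
e^(theta*B) = cos(theta) + sin(theta)*B (the GA analogue of Euler's formula).
theta = 12 degrees = 0.20944 rad
cos(12 deg) = 0.9781
sin(12 deg) = 0.2079
exp(theta*B) = 0.9781 + 0.2079*B


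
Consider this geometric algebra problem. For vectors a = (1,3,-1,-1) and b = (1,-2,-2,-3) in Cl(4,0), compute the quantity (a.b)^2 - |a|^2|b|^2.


a . b = 1*1 + 3*(-2) + (-1)*(-2) + (-1)*(-3)
= 1 + (-6) + 2 + 3 = 0
|a|^2 = 1^2 + 3^2 + (-1)^2 + (-1)^2 = 12
|b|^2 = 1^2 + (-2)^2 + (-2)^2 + (-3)^2 = 18
(a.b)^2 = 0^2 = 0
|a|^2 * |b|^2 = 12 * 18 = 216
Result = 0 - 216 = -216


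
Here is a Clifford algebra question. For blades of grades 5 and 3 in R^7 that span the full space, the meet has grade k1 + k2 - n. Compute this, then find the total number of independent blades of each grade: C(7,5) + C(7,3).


Meet grade = grade(A) + grade(B) - n
= 5 + 3 - 7 = 1
C(7,5) = 21
C(7,3) = 35
dim_A + dim_B = 21 + 35 = 56


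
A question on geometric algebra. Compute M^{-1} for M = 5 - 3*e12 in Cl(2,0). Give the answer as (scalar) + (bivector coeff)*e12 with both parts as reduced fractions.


M = 5 - 3*e12, where e12^2 = -1.
Since M commutes with its reverse ~M = a - b*e12, M * ~M = a^2 - b^2*e12^2 = a^2 + b^2.
So M^{-1} = ~M / (a^2 + b^2) = (a - b*e12)/(a^2 + b^2).
a^2 + b^2 = 25 + 9 = 34
Scalar part = 5/34 = 5/34
Bivector coeff = 3/34 = 3/34
M^{-1} = 5/34 + 3/34*e12


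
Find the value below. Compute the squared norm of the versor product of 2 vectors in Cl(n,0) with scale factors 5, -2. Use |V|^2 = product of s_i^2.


Each vector v_i has |v_i|^2 = s_i^2
Squared scales: 5^2 = 25, (-2)^2 = 4
|V|^2 = 25 * 4
= 100


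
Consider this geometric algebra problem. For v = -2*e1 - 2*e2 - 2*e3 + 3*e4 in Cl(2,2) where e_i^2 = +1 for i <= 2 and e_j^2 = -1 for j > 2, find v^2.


v^2 = sum of c_i^2 * e_i^2
Positive signature terms (e_i^2 = +1): (-2)^2 + (-2)^2 = 8
Negative signature terms (e_j^2 = -1): (-2)^2 + 3^2 = 13
v^2 = 8 - 13 = -5


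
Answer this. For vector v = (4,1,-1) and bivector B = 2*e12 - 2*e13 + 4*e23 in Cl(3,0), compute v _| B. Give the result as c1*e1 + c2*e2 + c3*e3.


Left contraction v _| B = <vB>_1 (grade-1 part of the geometric product vB).
Using e1_|e12 = e2, e2_|e12 = -e1, e1_|e13 = e3, e3_|e13 = -e1, e2_|e23 = e3, e3_|e23 = -e2:
e1 coeff: -v2*b12 - v3*b13 = -(1)*(2) - (-1)*(-2) = -4
e2 coeff: v1*b12 - v3*b23 = (4)*(2) - (-1)*(4) = 12
e3 coeff: v1*b13 + v2*b23 = (4)*(-2) + (1)*(4) = -4
v _| B = -4*e1 + 12*e2 - 4*e3


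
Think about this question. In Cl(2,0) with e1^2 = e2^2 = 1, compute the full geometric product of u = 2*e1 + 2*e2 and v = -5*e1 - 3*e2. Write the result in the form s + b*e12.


Expand: (2*e1 + 2*e2)(-5*e1 - 3*e2)
= 2*(-5)*e1e1 + 2*(-3)*e1e2 + 2*(-5)*e2e1 + 2*(-3)*e2e2
Using e1^2 = e2^2 = 1, e2e1 = -e1e2:
Scalar part s = 2*(-5) + 2*(-3) = -10 + (-6) = -16
Bivector part b = 2*(-3) - 2*(-5) = -6 - (-10) = 4
uv = -16 + 4*e12


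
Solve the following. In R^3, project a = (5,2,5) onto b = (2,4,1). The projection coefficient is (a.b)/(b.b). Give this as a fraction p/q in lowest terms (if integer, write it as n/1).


Projection coefficient = (a . b) / (b . b)
a . b = 5*2 + 2*4 + 5*1
= 10 + 8 + 5 = 23
b . b = 2^2 + 4^2 + 1^2
= 4 + 16 + 1 = 21
Coefficient = 23/21
In lowest terms: 23/21


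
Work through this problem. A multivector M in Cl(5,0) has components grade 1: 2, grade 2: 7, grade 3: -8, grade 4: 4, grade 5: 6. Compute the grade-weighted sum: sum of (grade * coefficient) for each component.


Grade-weighted sum = sum of grade_k * coefficient_k
1*2 = 2
2*7 = 14
3*(-8) = -24
4*4 = 16
5*6 = 30
Total = 2 + 14 + (-24) + 16 + 30 = 38


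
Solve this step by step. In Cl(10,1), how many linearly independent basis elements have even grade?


Even subalgebra dimension = 2^(n-1)
n = 10 + 1 = 11
2^(11 - 1) = 2^10 = 1024
Verification: sum of C(11,k) for even k = 1 + 55 + 330 + 462 + 165 + 11 = 1024
Result = 1024


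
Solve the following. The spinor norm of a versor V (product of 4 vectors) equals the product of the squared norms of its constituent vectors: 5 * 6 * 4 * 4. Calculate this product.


Spinor norm N(V) = |v1|^2 * |v2|^2 * ... * |v4|^2
= 5 * 6 * 4 * 4
Running product: 5, 30, 120, 480
N(V) = 480


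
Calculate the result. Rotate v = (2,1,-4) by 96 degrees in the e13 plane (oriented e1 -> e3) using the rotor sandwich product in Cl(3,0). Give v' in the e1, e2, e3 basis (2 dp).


Rotor R = cos(48deg) - sin(48deg)*e13
Rotation angle theta = 2 * 48 = 96 degrees in the e13 plane (e1 -> e3).
The component perpendicular to the plane (e2) is invariant: v'_2 = v2 = 1.00
cos(96deg) = -0.1045, sin(96deg) = 0.9945
v'_1 = v1*cos(theta) - v3*sin(theta) = 2*(-0.1045) - (-4)*0.9945 = 3.77
v'_3 = v1*sin(theta) + v3*cos(theta) = 2*0.9945 + (-4)*(-0.1045) = 2.41
v' = 3.77*e1 + 1.00*e2 + 2.41*e3


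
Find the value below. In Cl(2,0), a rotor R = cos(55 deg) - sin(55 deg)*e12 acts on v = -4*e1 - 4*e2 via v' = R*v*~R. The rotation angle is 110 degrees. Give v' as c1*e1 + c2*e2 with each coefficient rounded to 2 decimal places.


Rotor R = cos(55deg) - sin(55deg)*e12
Rotation angle theta = 2 * 55 = 110 degrees
v' = R*v*~R rotates v by theta.
cos(110deg) = -0.3420, sin(110deg) = 0.9397
v'_1 = -4*cos(110deg) - (-4)*sin(110deg)
= -4*(-0.3420) - (-4)*0.9397
= 5.13
v'_2 = -4*sin(110deg) + (-4)*cos(110deg)
= -4*0.9397 + (-4)*(-0.3420)
= -2.39
v' = 5.13*e1 - 2.39*e2


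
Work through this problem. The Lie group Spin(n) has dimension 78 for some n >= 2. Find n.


dim Spin(n) = dim so(n) = n(n-1)/2.
Solve n(n-1)/2 = 78, i.e. n^2 - n - 156 = 0.
Discriminant = 1 + 8*78 = 625
n = (1 + sqrt(625))/2 = (1 + 25)/2 = 13


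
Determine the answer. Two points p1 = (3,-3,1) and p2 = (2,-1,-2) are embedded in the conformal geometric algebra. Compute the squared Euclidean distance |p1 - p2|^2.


p1 - p2 = (1, -2, 3)
|p1 - p2|^2 = 1^2 + (-2)^2 + 3^2
= 1 + 4 + 9
= 14


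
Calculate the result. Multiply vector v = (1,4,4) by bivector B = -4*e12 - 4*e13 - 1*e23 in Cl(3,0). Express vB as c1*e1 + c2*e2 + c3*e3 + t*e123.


vB has grade-1 (vector) and grade-3 (trivector) parts: vB = (v _| B) + (v ^ B).
Vector part <vB>_1:
  e1: -v2*b12 - v3*b13 = -(4)*(-4) - (4)*(-4) = 32
  e2: v1*b12 - v3*b23 = (1)*(-4) - (4)*(-1) = 0
  e3: v1*b13 + v2*b23 = (1)*(-4) + (4)*(-1) = -8
Trivector part <vB>_3:
  e123: v1*b23 - v2*b13 + v3*b12 = (1)*(-1) - (4)*(-4) + (4)*(-4) = -1
vB = 32*e1 + 0*e2 - 8*e3 - 1*e123


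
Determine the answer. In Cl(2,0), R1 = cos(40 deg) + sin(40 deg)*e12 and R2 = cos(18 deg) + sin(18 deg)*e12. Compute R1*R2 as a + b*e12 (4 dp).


Same-plane rotors commute and their half-angles add:
R1*R2 = cos(a1 + a2) + sin(a1 + a2)*e12.
a1 + a2 = 40 + 18 = 58 deg
cos(58 deg) = 0.5299
sin(58 deg) = 0.8480
R1*R2 = 0.5299 + 0.8480*e12


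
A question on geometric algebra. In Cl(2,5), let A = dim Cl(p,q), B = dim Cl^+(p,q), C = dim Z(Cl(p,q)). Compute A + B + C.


n = 2 + 5 = 7
Total dim = 2^7 = 128
Even subalgebra dim = 2^6 = 64
n is odd, so center dim = 2
Sum = 128 + 64 + 2 = 194


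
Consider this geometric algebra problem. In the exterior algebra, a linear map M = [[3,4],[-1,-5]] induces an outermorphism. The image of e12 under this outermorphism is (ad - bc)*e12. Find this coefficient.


The outermorphism of a linear map f sends e1^e2 to f(e1)^f(e2).
f(e1) = 3*e1 - 1*e2
f(e2) = 4*e1 - 5*e2
f(e1) ^ f(e2) = (3*e1 - 1*e2) ^ (4*e1 - 5*e2)
= 3*(-5)*e12 + (-1)*4*e21
= (-15 - (-4))*e12
= -11*e12
Coefficient = -11


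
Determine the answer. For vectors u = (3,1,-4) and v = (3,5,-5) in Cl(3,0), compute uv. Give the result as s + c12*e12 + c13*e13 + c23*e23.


In Cl(3,0): e_i^2 = 1, e_ie_j = -e_je_i for i != j.
Scalar part = u . v = 3*3 + 1*5 + (-4)*(-5)
= 9 + 5 + 20 = 34
e12 coeff = 3*5 - 1*3 = 15 - 3 = 12
e13 coeff = 3*(-5) - (-4)*3 = -15 - (-12) = -3
e23 coeff = 1*(-5) - (-4)*5 = -5 - (-20) = 15
uv = 34 + 12*e12 - 3*e13 + 15*e23


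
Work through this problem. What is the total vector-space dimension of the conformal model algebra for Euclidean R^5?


The conformal model of R^5 uses Cl(6,1): the 5 Euclidean generators plus two extra orthogonal generators e+ (e+^2 = +1) and e- (e-^2 = -1), from which the null vectors e0, einf are built.
Number of generators m = 5 + 2 = 7.
dim Cl(p,q) = 2^m = 2^7 = 128


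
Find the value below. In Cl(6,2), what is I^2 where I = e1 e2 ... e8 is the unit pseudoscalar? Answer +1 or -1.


The pseudoscalar I = e1...e_n (product of all n generators) of Cl(p,q) satisfies I^2 = (-1)^(q + n(n-1)/2).
p = 6, q = 2, n = p + q = 8
n(n-1)/2 = 8 * 7 / 2 = 28
Exponent = q + n(n-1)/2 = 2 + 28 = 30
I^2 = (-1)^30 = +1


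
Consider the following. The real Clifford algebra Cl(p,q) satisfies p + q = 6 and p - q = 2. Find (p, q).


We need p + q = 6 and p - q = 2.
Adding: 2p = 6 + 2 = 8, so p = 4.
Then q = 6 - 4 = 2.
(p, q) = (4, 2)


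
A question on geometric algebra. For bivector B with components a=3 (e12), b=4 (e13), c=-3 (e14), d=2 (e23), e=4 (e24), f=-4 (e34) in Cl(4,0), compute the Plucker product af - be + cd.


Plucker relation: af - be + cd
a*f = 3*(-4) = -12
b*e = 4*4 = 16
c*d = (-3)*2 = -6
af - be + cd = -12 - 16 + (-6)
= -34


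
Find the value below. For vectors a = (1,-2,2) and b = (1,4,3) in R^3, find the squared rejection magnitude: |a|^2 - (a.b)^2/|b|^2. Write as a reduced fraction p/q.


|a|^2 = 1^2 + (-2)^2 + 2^2 = 9
|b|^2 = 1^2 + 4^2 + 3^2 = 26
a . b = 1*1 + (-2)*4 + 2*3 = -1
(a.b)^2 = (-1)^2 = 1
|rej|^2 = 9 - 1/26
= (234 - 1)/26
= 233/26
In lowest terms: 233/26


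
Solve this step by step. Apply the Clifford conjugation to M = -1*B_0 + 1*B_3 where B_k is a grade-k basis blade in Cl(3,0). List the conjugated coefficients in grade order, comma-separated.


Clifford conjugate sign for grade k: (-1)^(k(k+1)/2)
Grade 0: (-1)^(0*1/2) = (-1)^0 = 1, coeff -1 -> -1
Grade 3: (-1)^(3*4/2) = (-1)^6 = 1, coeff 1 -> 1
Conjugated coefficients: -1, 1


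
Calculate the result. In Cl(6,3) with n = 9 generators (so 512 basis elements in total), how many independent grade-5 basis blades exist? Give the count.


Number of grade-k basis blades in Cl(p,q) with n = p + q is C(n, k).
n = 6 + 3 = 9
C(9, 5) = 9! / (5! * 4!)
= 362880 / (120 * 24)
= 126


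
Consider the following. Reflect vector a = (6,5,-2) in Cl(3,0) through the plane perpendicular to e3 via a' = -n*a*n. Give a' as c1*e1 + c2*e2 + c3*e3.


Reflection formula: a' = -n*a*n, with n = e3 (unit vector, n^2 = 1).
For reflection through hyperplane perp to e3:
The component along e3 flips sign, others stay.
a = (6, 5, -2)
a' = (6, 5, 2)
a' = 6*e1 + 5*e2 + 2*e3


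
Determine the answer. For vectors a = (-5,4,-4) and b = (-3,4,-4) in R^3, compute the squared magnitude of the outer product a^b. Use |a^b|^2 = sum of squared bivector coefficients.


a wedge b = (a1*b2 - a2*b1)*e12 + (a1*b3 - a3*b1)*e13 + (a2*b3 - a3*b2)*e23
e12 coeff: (-5)*4 - 4*(-3) = -20 - (-12) = -8
e13 coeff: (-5)*(-4) - (-4)*(-3) = 20 - 12 = 8
e23 coeff: 4*(-4) - (-4)*4 = -16 - (-16) = 0
|a wedge b|^2 = (-8)^2 + 8^2 + 0^2
= 64 + 64 + 0
= 128


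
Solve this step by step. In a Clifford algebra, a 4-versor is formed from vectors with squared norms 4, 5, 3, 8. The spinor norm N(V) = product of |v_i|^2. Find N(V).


Spinor norm N(V) = |v1|^2 * |v2|^2 * ... * |v4|^2
= 4 * 5 * 3 * 8
Running product: 4, 20, 60, 480
N(V) = 480


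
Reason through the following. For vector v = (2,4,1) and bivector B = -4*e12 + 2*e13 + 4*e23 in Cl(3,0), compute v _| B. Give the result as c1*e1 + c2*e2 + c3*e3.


Left contraction v _| B = <vB>_1 (grade-1 part of the geometric product vB).
Using e1_|e12 = e2, e2_|e12 = -e1, e1_|e13 = e3, e3_|e13 = -e1, e2_|e23 = e3, e3_|e23 = -e2:
e1 coeff: -v2*b12 - v3*b13 = -(4)*(-4) - (1)*(2) = 14
e2 coeff: v1*b12 - v3*b23 = (2)*(-4) - (1)*(4) = -12
e3 coeff: v1*b13 + v2*b23 = (2)*(2) + (4)*(4) = 20
v _| B = 14*e1 - 12*e2 + 20*e3


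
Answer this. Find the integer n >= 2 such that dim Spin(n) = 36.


dim Spin(n) = dim so(n) = n(n-1)/2.
Solve n(n-1)/2 = 36, i.e. n^2 - n - 72 = 0.
Discriminant = 1 + 8*36 = 289
n = (1 + sqrt(289))/2 = (1 + 17)/2 = 9


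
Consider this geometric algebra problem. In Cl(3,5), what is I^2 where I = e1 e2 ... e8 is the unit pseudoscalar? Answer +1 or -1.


The pseudoscalar I = e1...e_n (product of all n generators) of Cl(p,q) satisfies I^2 = (-1)^(q + n(n-1)/2).
p = 3, q = 5, n = p + q = 8
n(n-1)/2 = 8 * 7 / 2 = 28
Exponent = q + n(n-1)/2 = 5 + 28 = 33
I^2 = (-1)^33 = -1


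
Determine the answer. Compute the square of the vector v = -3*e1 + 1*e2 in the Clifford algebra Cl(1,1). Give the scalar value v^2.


v^2 = sum of c_i^2 * e_i^2
Positive signature terms (e_i^2 = +1): (-3)^2 = 9
Negative signature terms (e_j^2 = -1): 1^2 = 1
v^2 = 9 - 1 = 8


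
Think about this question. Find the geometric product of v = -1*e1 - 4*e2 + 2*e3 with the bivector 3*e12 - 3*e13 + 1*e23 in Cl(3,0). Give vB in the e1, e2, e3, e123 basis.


vB has grade-1 (vector) and grade-3 (trivector) parts: vB = (v _| B) + (v ^ B).
Vector part <vB>_1:
  e1: -v2*b12 - v3*b13 = -(-4)*(3) - (2)*(-3) = 18
  e2: v1*b12 - v3*b23 = (-1)*(3) - (2)*(1) = -5
  e3: v1*b13 + v2*b23 = (-1)*(-3) + (-4)*(1) = -1
Trivector part <vB>_3:
  e123: v1*b23 - v2*b13 + v3*b12 = (-1)*(1) - (-4)*(-3) + (2)*(3) = -7
vB = 18*e1 - 5*e2 - 1*e3 - 7*e123


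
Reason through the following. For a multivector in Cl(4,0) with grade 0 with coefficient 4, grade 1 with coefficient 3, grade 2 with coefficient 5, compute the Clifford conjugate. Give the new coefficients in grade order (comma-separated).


Clifford conjugate sign for grade k: (-1)^(k(k+1)/2)
Grade 0: (-1)^(0*1/2) = (-1)^0 = 1, coeff 4 -> 4
Grade 1: (-1)^(1*2/2) = (-1)^1 = -1, coeff 3 -> -3
Grade 2: (-1)^(2*3/2) = (-1)^3 = -1, coeff 5 -> -5
Conjugated coefficients: 4, -3, -5


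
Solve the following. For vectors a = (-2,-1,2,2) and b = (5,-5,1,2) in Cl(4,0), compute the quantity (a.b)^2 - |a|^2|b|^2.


a . b = (-2)*5 + (-1)*(-5) + 2*1 + 2*2
= -10 + 5 + 2 + 4 = 1
|a|^2 = (-2)^2 + (-1)^2 + 2^2 + 2^2 = 13
|b|^2 = 5^2 + (-5)^2 + 1^2 + 2^2 = 55
(a.b)^2 = 1^2 = 1
|a|^2 * |b|^2 = 13 * 55 = 715
Result = 1 - 715 = -714


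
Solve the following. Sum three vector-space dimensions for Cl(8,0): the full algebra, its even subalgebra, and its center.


n = 8 + 0 = 8
Total dim = 2^8 = 256
Even subalgebra dim = 2^7 = 128
n is even, so center dim = 1
Sum = 256 + 128 + 1 = 385


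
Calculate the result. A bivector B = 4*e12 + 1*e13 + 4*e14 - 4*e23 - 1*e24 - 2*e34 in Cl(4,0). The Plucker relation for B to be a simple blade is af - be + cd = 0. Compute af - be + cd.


Plucker relation: af - be + cd
a*f = 4*(-2) = -8
b*e = 1*(-1) = -1
c*d = 4*(-4) = -16
af - be + cd = -8 - (-1) + (-16)
= -23


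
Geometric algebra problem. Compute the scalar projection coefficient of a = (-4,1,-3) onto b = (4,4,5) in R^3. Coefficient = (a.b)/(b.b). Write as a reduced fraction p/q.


Projection coefficient = (a . b) / (b . b)
a . b = (-4)*4 + 1*4 + (-3)*5
= -16 + 4 + (-15) = -27
b . b = 4^2 + 4^2 + 5^2
= 16 + 16 + 25 = 57
Coefficient = -27/57
In lowest terms: -9/19


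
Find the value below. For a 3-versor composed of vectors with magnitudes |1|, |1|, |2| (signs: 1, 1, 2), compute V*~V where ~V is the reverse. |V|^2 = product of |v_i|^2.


Each vector v_i has |v_i|^2 = s_i^2
Squared scales: 1^2 = 1, 1^2 = 1, 2^2 = 4
|V|^2 = 1 * 1 * 4
= 4


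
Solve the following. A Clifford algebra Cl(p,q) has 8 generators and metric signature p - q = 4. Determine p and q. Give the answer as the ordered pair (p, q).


We need p + q = 8 and p - q = 4.
Adding: 2p = 8 + 4 = 12, so p = 6.
Then q = 8 - 6 = 2.
(p, q) = (6, 2)


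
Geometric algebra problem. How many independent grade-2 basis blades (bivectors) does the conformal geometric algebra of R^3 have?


The conformal model of R^3 uses Cl(4,1) with m = 3 + 2 = 5 generators.
Number of grade-2 blades = C(m, 2) = C(5, 2)
= 5*4/2 = 10


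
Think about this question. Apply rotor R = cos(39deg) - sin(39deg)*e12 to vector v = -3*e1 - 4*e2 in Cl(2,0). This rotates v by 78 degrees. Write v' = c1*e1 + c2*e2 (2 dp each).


Rotor R = cos(39deg) - sin(39deg)*e12
Rotation angle theta = 2 * 39 = 78 degrees
v' = R*v*~R rotates v by theta.
cos(78deg) = 0.2079, sin(78deg) = 0.9781
v'_1 = -3*cos(78deg) - (-4)*sin(78deg)
= -3*0.2079 - (-4)*0.9781
= 3.29
v'_2 = -3*sin(78deg) + (-4)*cos(78deg)
= -3*0.9781 + (-4)*0.2079
= -3.77
v' = 3.29*e1 - 3.77*e2


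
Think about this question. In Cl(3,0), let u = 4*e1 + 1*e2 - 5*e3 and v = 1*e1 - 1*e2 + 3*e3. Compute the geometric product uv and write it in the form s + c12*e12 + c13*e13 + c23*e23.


In Cl(3,0): e_i^2 = 1, e_ie_j = -e_je_i for i != j.
Scalar part = u . v = 4*1 + 1*(-1) + (-5)*3
= 4 + (-1) + (-15) = -12
e12 coeff = 4*(-1) - 1*1 = -4 - 1 = -5
e13 coeff = 4*3 - (-5)*1 = 12 - (-5) = 17
e23 coeff = 1*3 - (-5)*(-1) = 3 - 5 = -2
uv = -12 - 5*e12 + 17*e13 - 2*e23


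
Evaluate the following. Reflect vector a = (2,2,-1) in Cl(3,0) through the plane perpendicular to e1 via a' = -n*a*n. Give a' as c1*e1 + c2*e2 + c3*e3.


Reflection formula: a' = -n*a*n, with n = e1 (unit vector, n^2 = 1).
For reflection through hyperplane perp to e1:
The component along e1 flips sign, others stay.
a = (2, 2, -1)
a' = (-2, 2, -1)
a' = -2*e1 + 2*e2 - 1*e3


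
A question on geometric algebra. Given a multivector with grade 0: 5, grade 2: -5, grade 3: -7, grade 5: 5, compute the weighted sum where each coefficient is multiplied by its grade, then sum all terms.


Grade-weighted sum = sum of grade_k * coefficient_k
0*5 = 0
2*(-5) = -10
3*(-7) = -21
5*5 = 25
Total = 0 + (-10) + (-21) + 25 = -6


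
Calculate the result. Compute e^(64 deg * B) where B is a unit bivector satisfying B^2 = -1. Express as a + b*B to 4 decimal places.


For a unit bivector B with B^2 = -1, the exponential series gives
e^(theta*B) = cos(theta) + sin(theta)*B (the GA analogue of Euler's formula).
theta = 64 degrees = 1.117011 rad
cos(64 deg) = 0.4384
sin(64 deg) = 0.8988
exp(theta*B) = 0.4384 + 0.8988*B


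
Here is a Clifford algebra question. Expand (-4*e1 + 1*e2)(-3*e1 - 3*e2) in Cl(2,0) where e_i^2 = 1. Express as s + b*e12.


Expand: (-4*e1 + 1*e2)(-3*e1 - 3*e2)
= (-4)*(-3)*e1e1 + (-4)*(-3)*e1e2 + 1*(-3)*e2e1 + 1*(-3)*e2e2
Using e1^2 = e2^2 = 1, e2e1 = -e1e2:
Scalar part s = (-4)*(-3) + 1*(-3) = 12 + (-3) = 9
Bivector part b = (-4)*(-3) - 1*(-3) = 12 - (-3) = 15
uv = 9 + 15*e12


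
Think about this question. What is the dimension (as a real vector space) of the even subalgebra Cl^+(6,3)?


Even subalgebra dimension = 2^(n-1)
n = 6 + 3 = 9
2^(9 - 1) = 2^8 = 256
Verification: sum of C(9,k) for even k = 1 + 36 + 126 + 84 + 9 = 256
Result = 256


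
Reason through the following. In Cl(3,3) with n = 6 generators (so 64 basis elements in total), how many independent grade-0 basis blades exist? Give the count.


Number of grade-k basis blades in Cl(p,q) with n = p + q is C(n, k).
n = 3 + 3 = 6
C(6, 0) = 6! / (0! * 6!)
= 720 / (1 * 720)
= 1


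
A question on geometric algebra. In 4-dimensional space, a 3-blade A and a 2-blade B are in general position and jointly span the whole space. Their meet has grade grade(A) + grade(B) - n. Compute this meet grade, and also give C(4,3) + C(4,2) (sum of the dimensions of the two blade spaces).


Meet grade = grade(A) + grade(B) - n
= 3 + 2 - 4 = 1
C(4,3) = 4
C(4,2) = 6
dim_A + dim_B = 4 + 6 = 10


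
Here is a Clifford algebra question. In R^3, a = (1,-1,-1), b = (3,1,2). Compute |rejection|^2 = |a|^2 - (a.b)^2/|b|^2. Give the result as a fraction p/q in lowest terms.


|a|^2 = 1^2 + (-1)^2 + (-1)^2 = 3
|b|^2 = 3^2 + 1^2 + 2^2 = 14
a . b = 1*3 + (-1)*1 + (-1)*2 = 0
(a.b)^2 = 0^2 = 0
|rej|^2 = 3 - 0/14
= (42 - 0)/14
= 42/14
In lowest terms: 3/1


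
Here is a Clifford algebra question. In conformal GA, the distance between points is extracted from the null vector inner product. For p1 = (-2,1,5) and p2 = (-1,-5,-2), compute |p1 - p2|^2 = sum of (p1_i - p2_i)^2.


p1 - p2 = (-1, 6, 7)
|p1 - p2|^2 = (-1)^2 + 6^2 + 7^2
= 1 + 36 + 49
= 86


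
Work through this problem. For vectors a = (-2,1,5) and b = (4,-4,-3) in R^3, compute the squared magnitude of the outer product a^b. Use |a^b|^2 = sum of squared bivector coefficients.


a wedge b = (a1*b2 - a2*b1)*e12 + (a1*b3 - a3*b1)*e13 + (a2*b3 - a3*b2)*e23
e12 coeff: (-2)*(-4) - 1*4 = 8 - 4 = 4
e13 coeff: (-2)*(-3) - 5*4 = 6 - 20 = -14
e23 coeff: 1*(-3) - 5*(-4) = -3 - (-20) = 17
|a wedge b|^2 = 4^2 + (-14)^2 + 17^2
= 16 + 196 + 289
= 501


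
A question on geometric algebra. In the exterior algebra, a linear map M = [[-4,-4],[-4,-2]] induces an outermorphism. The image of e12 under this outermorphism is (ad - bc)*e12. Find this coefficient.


The outermorphism of a linear map f sends e1^e2 to f(e1)^f(e2).
f(e1) = -4*e1 - 4*e2
f(e2) = -4*e1 - 2*e2
f(e1) ^ f(e2) = (-4*e1 - 4*e2) ^ (-4*e1 - 2*e2)
= (-4)*(-2)*e12 + (-4)*(-4)*e21
= (8 - 16)*e12
= -8*e12
Coefficient = -8


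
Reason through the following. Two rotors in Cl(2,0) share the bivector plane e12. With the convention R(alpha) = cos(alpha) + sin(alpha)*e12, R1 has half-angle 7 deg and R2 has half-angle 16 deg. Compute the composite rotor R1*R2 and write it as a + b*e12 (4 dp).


Same-plane rotors commute and their half-angles add:
R1*R2 = cos(a1 + a2) + sin(a1 + a2)*e12.
a1 + a2 = 7 + 16 = 23 deg
cos(23 deg) = 0.9205
sin(23 deg) = 0.3907
R1*R2 = 0.9205 + 0.3907*e12


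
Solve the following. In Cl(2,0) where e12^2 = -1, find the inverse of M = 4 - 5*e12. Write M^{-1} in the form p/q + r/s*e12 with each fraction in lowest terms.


M = 4 - 5*e12, where e12^2 = -1.
Since M commutes with its reverse ~M = a - b*e12, M * ~M = a^2 - b^2*e12^2 = a^2 + b^2.
So M^{-1} = ~M / (a^2 + b^2) = (a - b*e12)/(a^2 + b^2).
a^2 + b^2 = 16 + 25 = 41
Scalar part = 4/41 = 4/41
Bivector coeff = 5/41 = 5/41
M^{-1} = 4/41 + 5/41*e12


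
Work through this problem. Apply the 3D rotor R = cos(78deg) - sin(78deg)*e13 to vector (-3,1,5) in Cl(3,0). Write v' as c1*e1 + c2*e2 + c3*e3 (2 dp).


Rotor R = cos(78deg) - sin(78deg)*e13
Rotation angle theta = 2 * 78 = 156 degrees in the e13 plane (e1 -> e3).
The component perpendicular to the plane (e2) is invariant: v'_2 = v2 = 1.00
cos(156deg) = -0.9135, sin(156deg) = 0.4067
v'_1 = v1*cos(theta) - v3*sin(theta) = -3*(-0.9135) - 5*0.4067 = 0.71
v'_3 = v1*sin(theta) + v3*cos(theta) = -3*0.4067 + 5*(-0.9135) = -5.79
v' = 0.71*e1 + 1.00*e2 - 5.79*e3


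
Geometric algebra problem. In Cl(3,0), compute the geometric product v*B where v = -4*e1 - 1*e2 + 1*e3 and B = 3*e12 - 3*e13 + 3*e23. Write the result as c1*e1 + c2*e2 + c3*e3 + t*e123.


vB has grade-1 (vector) and grade-3 (trivector) parts: vB = (v _| B) + (v ^ B).
Vector part <vB>_1:
  e1: -v2*b12 - v3*b13 = -(-1)*(3) - (1)*(-3) = 6
  e2: v1*b12 - v3*b23 = (-4)*(3) - (1)*(3) = -15
  e3: v1*b13 + v2*b23 = (-4)*(-3) + (-1)*(3) = 9
Trivector part <vB>_3:
  e123: v1*b23 - v2*b13 + v3*b12 = (-4)*(3) - (-1)*(-3) + (1)*(3) = -12
vB = 6*e1 - 15*e2 + 9*e3 - 12*e123


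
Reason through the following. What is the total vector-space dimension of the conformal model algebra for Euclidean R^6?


The conformal model of R^6 uses Cl(7,1): the 6 Euclidean generators plus two extra orthogonal generators e+ (e+^2 = +1) and e- (e-^2 = -1), from which the null vectors e0, einf are built.
Number of generators m = 6 + 2 = 8.
dim Cl(p,q) = 2^m = 2^8 = 256


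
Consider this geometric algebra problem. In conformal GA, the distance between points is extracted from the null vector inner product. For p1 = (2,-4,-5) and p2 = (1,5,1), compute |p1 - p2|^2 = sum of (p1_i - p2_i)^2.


p1 - p2 = (1, -9, -6)
|p1 - p2|^2 = 1^2 + (-9)^2 + (-6)^2
= 1 + 81 + 36
= 118


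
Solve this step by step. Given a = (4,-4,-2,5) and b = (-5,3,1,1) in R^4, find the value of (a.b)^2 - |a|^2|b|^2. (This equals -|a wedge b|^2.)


a . b = 4*(-5) + (-4)*3 + (-2)*1 + 5*1
= -20 + (-12) + (-2) + 5 = -29
|a|^2 = 4^2 + (-4)^2 + (-2)^2 + 5^2 = 61
|b|^2 = (-5)^2 + 3^2 + 1^2 + 1^2 = 36
(a.b)^2 = (-29)^2 = 841
|a|^2 * |b|^2 = 61 * 36 = 2196
Result = 841 - 2196 = -1355


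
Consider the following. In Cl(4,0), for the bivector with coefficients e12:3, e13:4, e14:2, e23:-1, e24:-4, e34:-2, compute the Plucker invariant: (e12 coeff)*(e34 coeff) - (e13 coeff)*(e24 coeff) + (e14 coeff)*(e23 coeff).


Plucker relation: af - be + cd
a*f = 3*(-2) = -6
b*e = 4*(-4) = -16
c*d = 2*(-1) = -2
af - be + cd = -6 - (-16) + (-2)
= 8


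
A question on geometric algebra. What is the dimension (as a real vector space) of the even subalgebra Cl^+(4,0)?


Even subalgebra dimension = 2^(n-1)
n = 4 + 0 = 4
2^(4 - 1) = 2^3 = 8
Verification: sum of C(4,k) for even k = 1 + 6 + 1 = 8
Result = 8


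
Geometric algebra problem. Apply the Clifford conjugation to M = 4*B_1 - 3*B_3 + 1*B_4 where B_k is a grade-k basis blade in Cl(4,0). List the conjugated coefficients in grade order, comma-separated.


Clifford conjugate sign for grade k: (-1)^(k(k+1)/2)
Grade 1: (-1)^(1*2/2) = (-1)^1 = -1, coeff 4 -> -4
Grade 3: (-1)^(3*4/2) = (-1)^6 = 1, coeff -3 -> -3
Grade 4: (-1)^(4*5/2) = (-1)^10 = 1, coeff 1 -> 1
Conjugated coefficients: -4, -3, 1


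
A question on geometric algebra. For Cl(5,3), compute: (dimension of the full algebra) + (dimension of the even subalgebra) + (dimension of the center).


n = 5 + 3 = 8
Total dim = 2^8 = 256
Even subalgebra dim = 2^7 = 128
n is even, so center dim = 1
Sum = 256 + 128 + 1 = 385


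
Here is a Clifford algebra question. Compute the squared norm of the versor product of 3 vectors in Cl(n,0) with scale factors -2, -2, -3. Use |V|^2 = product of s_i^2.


Each vector v_i has |v_i|^2 = s_i^2
Squared scales: (-2)^2 = 4, (-2)^2 = 4, (-3)^2 = 9
|V|^2 = 4 * 4 * 9
= 144


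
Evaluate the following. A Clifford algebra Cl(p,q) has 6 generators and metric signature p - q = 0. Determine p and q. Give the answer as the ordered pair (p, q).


We need p + q = 6 and p - q = 0.
Adding: 2p = 6 + 0 = 6, so p = 3.
Then q = 6 - 3 = 3.
(p, q) = (3, 3)


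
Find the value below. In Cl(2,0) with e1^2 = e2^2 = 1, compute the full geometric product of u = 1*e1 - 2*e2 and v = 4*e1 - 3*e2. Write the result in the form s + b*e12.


Expand: (1*e1 - 2*e2)(4*e1 - 3*e2)
= 1*4*e1e1 + 1*(-3)*e1e2 + (-2)*4*e2e1 + (-2)*(-3)*e2e2
Using e1^2 = e2^2 = 1, e2e1 = -e1e2:
Scalar part s = 1*4 + (-2)*(-3) = 4 + 6 = 10
Bivector part b = 1*(-3) - (-2)*4 = -3 - (-8) = 5
uv = 10 + 5*e12


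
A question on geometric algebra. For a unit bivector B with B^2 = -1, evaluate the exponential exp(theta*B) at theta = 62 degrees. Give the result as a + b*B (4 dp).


For a unit bivector B with B^2 = -1, the exponential series gives
e^(theta*B) = cos(theta) + sin(theta)*B (the GA analogue of Euler's formula).
theta = 62 degrees = 1.082104 rad
cos(62 deg) = 0.4695
sin(62 deg) = 0.8829
exp(theta*B) = 0.4695 + 0.8829*B


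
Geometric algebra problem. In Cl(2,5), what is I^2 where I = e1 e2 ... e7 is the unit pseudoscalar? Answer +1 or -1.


The pseudoscalar I = e1...e_n (product of all n generators) of Cl(p,q) satisfies I^2 = (-1)^(q + n(n-1)/2).
p = 2, q = 5, n = p + q = 7
n(n-1)/2 = 7 * 6 / 2 = 21
Exponent = q + n(n-1)/2 = 5 + 21 = 26
I^2 = (-1)^26 = +1


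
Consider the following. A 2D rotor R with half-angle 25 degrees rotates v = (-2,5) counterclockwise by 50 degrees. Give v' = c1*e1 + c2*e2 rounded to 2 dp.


Rotor R = cos(25deg) - sin(25deg)*e12
Rotation angle theta = 2 * 25 = 50 degrees
v' = R*v*~R rotates v by theta.
cos(50deg) = 0.6428, sin(50deg) = 0.7660
v'_1 = -2*cos(50deg) - 5*sin(50deg)
= -2*0.6428 - 5*0.7660
= -5.12
v'_2 = -2*sin(50deg) + 5*cos(50deg)
= -2*0.7660 + 5*0.6428
= 1.68
v' = -5.12*e1 + 1.68*e2


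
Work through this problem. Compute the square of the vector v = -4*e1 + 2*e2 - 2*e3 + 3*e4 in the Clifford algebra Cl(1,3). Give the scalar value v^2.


v^2 = sum of c_i^2 * e_i^2
Positive signature terms (e_i^2 = +1): (-4)^2 = 16
Negative signature terms (e_j^2 = -1): 2^2 + (-2)^2 + 3^2 = 17
v^2 = 16 - 17 = -1


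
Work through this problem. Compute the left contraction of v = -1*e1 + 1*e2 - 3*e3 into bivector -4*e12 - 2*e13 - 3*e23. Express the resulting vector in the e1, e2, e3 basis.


Left contraction v _| B = <vB>_1 (grade-1 part of the geometric product vB).
Using e1_|e12 = e2, e2_|e12 = -e1, e1_|e13 = e3, e3_|e13 = -e1, e2_|e23 = e3, e3_|e23 = -e2:
e1 coeff: -v2*b12 - v3*b13 = -(1)*(-4) - (-3)*(-2) = -2
e2 coeff: v1*b12 - v3*b23 = (-1)*(-4) - (-3)*(-3) = -5
e3 coeff: v1*b13 + v2*b23 = (-1)*(-2) + (1)*(-3) = -1
v _| B = -2*e1 - 5*e2 - 1*e3


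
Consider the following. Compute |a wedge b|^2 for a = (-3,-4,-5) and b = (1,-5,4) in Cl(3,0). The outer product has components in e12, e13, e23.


a wedge b = (a1*b2 - a2*b1)*e12 + (a1*b3 - a3*b1)*e13 + (a2*b3 - a3*b2)*e23
e12 coeff: (-3)*(-5) - (-4)*1 = 15 - (-4) = 19
e13 coeff: (-3)*4 - (-5)*1 = -12 - (-5) = -7
e23 coeff: (-4)*4 - (-5)*(-5) = -16 - 25 = -41
|a wedge b|^2 = 19^2 + (-7)^2 + (-41)^2
= 361 + 49 + 1681
= 2091


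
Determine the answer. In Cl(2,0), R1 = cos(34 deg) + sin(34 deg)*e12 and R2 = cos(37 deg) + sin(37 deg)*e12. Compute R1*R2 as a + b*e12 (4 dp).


Same-plane rotors commute and their half-angles add:
R1*R2 = cos(a1 + a2) + sin(a1 + a2)*e12.
a1 + a2 = 34 + 37 = 71 deg
cos(71 deg) = 0.3256
sin(71 deg) = 0.9455
R1*R2 = 0.3256 + 0.9455*e12


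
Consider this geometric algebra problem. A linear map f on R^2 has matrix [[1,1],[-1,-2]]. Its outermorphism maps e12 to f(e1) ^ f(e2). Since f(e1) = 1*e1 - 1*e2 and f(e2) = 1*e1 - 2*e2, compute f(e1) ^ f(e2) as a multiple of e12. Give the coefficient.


The outermorphism of a linear map f sends e1^e2 to f(e1)^f(e2).
f(e1) = 1*e1 - 1*e2
f(e2) = 1*e1 - 2*e2
f(e1) ^ f(e2) = (1*e1 - 1*e2) ^ (1*e1 - 2*e2)
= 1*(-2)*e12 + (-1)*1*e21
= (-2 - (-1))*e12
= -1*e12
Coefficient = -1


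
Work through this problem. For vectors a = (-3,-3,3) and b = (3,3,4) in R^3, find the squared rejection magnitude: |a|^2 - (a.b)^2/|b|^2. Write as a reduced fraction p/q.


|a|^2 = (-3)^2 + (-3)^2 + 3^2 = 27
|b|^2 = 3^2 + 3^2 + 4^2 = 34
a . b = (-3)*3 + (-3)*3 + 3*4 = -6
(a.b)^2 = (-6)^2 = 36
|rej|^2 = 27 - 36/34
= (918 - 36)/34
= 882/34
In lowest terms: 441/17


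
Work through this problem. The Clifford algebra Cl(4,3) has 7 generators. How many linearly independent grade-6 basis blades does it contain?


Number of grade-k basis blades in Cl(p,q) with n = p + q is C(n, k).
n = 4 + 3 = 7
C(7, 6) = 7! / (6! * 1!)
= 5040 / (720 * 1)
= 7


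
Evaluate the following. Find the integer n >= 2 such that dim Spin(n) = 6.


dim Spin(n) = dim so(n) = n(n-1)/2.
Solve n(n-1)/2 = 6, i.e. n^2 - n - 12 = 0.
Discriminant = 1 + 8*6 = 49
n = (1 + sqrt(49))/2 = (1 + 7)/2 = 4


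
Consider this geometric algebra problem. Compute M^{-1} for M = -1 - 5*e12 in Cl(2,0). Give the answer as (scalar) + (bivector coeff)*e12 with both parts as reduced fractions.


M = -1 - 5*e12, where e12^2 = -1.
Since M commutes with its reverse ~M = a - b*e12, M * ~M = a^2 - b^2*e12^2 = a^2 + b^2.
So M^{-1} = ~M / (a^2 + b^2) = (a - b*e12)/(a^2 + b^2).
a^2 + b^2 = 1 + 25 = 26
Scalar part = -1/26 = -1/26
Bivector coeff = 5/26 = 5/26
M^{-1} = -1/26 + 5/26*e12


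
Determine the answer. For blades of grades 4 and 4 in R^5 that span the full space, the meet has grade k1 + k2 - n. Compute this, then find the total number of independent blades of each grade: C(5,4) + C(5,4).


Meet grade = grade(A) + grade(B) - n
= 4 + 4 - 5 = 3
C(5,4) = 5
C(5,4) = 5
dim_A + dim_B = 5 + 5 = 10


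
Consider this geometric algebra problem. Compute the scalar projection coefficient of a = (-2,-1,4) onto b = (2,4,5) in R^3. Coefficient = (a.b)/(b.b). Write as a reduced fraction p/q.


Projection coefficient = (a . b) / (b . b)
a . b = (-2)*2 + (-1)*4 + 4*5
= -4 + (-4) + 20 = 12
b . b = 2^2 + 4^2 + 5^2
= 4 + 16 + 25 = 45
Coefficient = 12/45
In lowest terms: 4/15


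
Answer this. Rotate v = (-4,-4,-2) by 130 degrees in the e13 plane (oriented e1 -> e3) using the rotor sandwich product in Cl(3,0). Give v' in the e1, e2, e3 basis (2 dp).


Rotor R = cos(65deg) - sin(65deg)*e13
Rotation angle theta = 2 * 65 = 130 degrees in the e13 plane (e1 -> e3).
The component perpendicular to the plane (e2) is invariant: v'_2 = v2 = -4.00
cos(130deg) = -0.6428, sin(130deg) = 0.7660
v'_1 = v1*cos(theta) - v3*sin(theta) = -4*(-0.6428) - (-2)*0.7660 = 4.10
v'_3 = v1*sin(theta) + v3*cos(theta) = -4*0.7660 + (-2)*(-0.6428) = -1.78
v' = 4.10*e1 - 4.00*e2 - 1.78*e3


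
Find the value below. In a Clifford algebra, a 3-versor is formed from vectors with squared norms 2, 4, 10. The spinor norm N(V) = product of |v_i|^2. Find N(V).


Spinor norm N(V) = |v1|^2 * |v2|^2 * ... * |v3|^2
= 2 * 4 * 10
Running product: 2, 8, 80
N(V) = 80


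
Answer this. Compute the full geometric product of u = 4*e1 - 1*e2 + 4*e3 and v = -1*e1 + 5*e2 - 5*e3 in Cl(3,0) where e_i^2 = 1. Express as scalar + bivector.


In Cl(3,0): e_i^2 = 1, e_ie_j = -e_je_i for i != j.
Scalar part = u . v = 4*(-1) + (-1)*5 + 4*(-5)
= -4 + (-5) + (-20) = -29
e12 coeff = 4*5 - (-1)*(-1) = 20 - 1 = 19
e13 coeff = 4*(-5) - 4*(-1) = -20 - (-4) = -16
e23 coeff = (-1)*(-5) - 4*5 = 5 - 20 = -15
uv = -29 + 19*e12 - 16*e13 - 15*e23


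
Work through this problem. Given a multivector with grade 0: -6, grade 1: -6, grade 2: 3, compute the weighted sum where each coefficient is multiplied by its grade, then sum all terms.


Grade-weighted sum = sum of grade_k * coefficient_k
0*(-6) = 0
1*(-6) = -6
2*3 = 6
Total = 0 + (-6) + 6 = 0


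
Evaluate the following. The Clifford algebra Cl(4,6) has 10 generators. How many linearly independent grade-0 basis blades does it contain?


Number of grade-k basis blades in Cl(p,q) with n = p + q is C(n, k).
n = 4 + 6 = 10
C(10, 0) = 10! / (0! * 10!)
= 3628800 / (1 * 3628800)
= 1


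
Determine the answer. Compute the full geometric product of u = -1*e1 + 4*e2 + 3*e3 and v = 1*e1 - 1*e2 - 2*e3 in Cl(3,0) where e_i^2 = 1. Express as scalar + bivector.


In Cl(3,0): e_i^2 = 1, e_ie_j = -e_je_i for i != j.
Scalar part = u . v = (-1)*1 + 4*(-1) + 3*(-2)
= -1 + (-4) + (-6) = -11
e12 coeff = (-1)*(-1) - 4*1 = 1 - 4 = -3
e13 coeff = (-1)*(-2) - 3*1 = 2 - 3 = -1
e23 coeff = 4*(-2) - 3*(-1) = -8 - (-3) = -5
uv = -11 - 3*e12 - 1*e13 - 5*e23


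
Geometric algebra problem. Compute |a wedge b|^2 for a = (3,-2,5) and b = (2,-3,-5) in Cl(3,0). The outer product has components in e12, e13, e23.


a wedge b = (a1*b2 - a2*b1)*e12 + (a1*b3 - a3*b1)*e13 + (a2*b3 - a3*b2)*e23
e12 coeff: 3*(-3) - (-2)*2 = -9 - (-4) = -5
e13 coeff: 3*(-5) - 5*2 = -15 - 10 = -25
e23 coeff: (-2)*(-5) - 5*(-3) = 10 - (-15) = 25
|a wedge b|^2 = (-5)^2 + (-25)^2 + 25^2
= 25 + 625 + 625
= 1275


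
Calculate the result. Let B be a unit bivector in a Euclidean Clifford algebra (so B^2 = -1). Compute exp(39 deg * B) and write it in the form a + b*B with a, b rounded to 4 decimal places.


For a unit bivector B with B^2 = -1, the exponential series gives
e^(theta*B) = cos(theta) + sin(theta)*B (the GA analogue of Euler's formula).
theta = 39 degrees = 0.680678 rad
cos(39 deg) = 0.7771
sin(39 deg) = 0.6293
exp(theta*B) = 0.7771 + 0.6293*B


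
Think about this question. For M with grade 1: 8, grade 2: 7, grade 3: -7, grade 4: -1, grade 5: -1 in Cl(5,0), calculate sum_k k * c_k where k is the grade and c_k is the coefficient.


Grade-weighted sum = sum of grade_k * coefficient_k
1*8 = 8
2*7 = 14
3*(-7) = -21
4*(-1) = -4
5*(-1) = -5
Total = 8 + 14 + (-21) + (-4) + (-5) = -8


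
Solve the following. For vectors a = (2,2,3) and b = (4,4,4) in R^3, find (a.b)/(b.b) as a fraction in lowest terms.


Projection coefficient = (a . b) / (b . b)
a . b = 2*4 + 2*4 + 3*4
= 8 + 8 + 12 = 28
b . b = 4^2 + 4^2 + 4^2
= 16 + 16 + 16 = 48
Coefficient = 28/48
In lowest terms: 7/12


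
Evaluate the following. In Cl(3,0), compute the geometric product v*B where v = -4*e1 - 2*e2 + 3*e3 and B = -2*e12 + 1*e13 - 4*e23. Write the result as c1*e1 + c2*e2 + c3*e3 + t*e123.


vB has grade-1 (vector) and grade-3 (trivector) parts: vB = (v _| B) + (v ^ B).
Vector part <vB>_1:
  e1: -v2*b12 - v3*b13 = -(-2)*(-2) - (3)*(1) = -7
  e2: v1*b12 - v3*b23 = (-4)*(-2) - (3)*(-4) = 20
  e3: v1*b13 + v2*b23 = (-4)*(1) + (-2)*(-4) = 4
Trivector part <vB>_3:
  e123: v1*b23 - v2*b13 + v3*b12 = (-4)*(-4) - (-2)*(1) + (3)*(-2) = 12
vB = -7*e1 + 20*e2 + 4*e3 + 12*e123


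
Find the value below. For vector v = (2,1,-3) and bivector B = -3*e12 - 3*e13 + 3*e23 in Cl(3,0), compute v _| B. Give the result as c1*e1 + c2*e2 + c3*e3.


Left contraction v _| B = <vB>_1 (grade-1 part of the geometric product vB).
Using e1_|e12 = e2, e2_|e12 = -e1, e1_|e13 = e3, e3_|e13 = -e1, e2_|e23 = e3, e3_|e23 = -e2:
e1 coeff: -v2*b12 - v3*b13 = -(1)*(-3) - (-3)*(-3) = -6
e2 coeff: v1*b12 - v3*b23 = (2)*(-3) - (-3)*(3) = 3
e3 coeff: v1*b13 + v2*b23 = (2)*(-3) + (1)*(3) = -3
v _| B = -6*e1 + 3*e2 - 3*e3


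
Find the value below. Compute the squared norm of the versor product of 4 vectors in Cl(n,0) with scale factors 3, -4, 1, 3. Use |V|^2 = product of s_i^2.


Each vector v_i has |v_i|^2 = s_i^2
Squared scales: 3^2 = 9, (-4)^2 = 16, 1^2 = 1, 3^2 = 9
|V|^2 = 9 * 16 * 1 * 9
= 1296
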